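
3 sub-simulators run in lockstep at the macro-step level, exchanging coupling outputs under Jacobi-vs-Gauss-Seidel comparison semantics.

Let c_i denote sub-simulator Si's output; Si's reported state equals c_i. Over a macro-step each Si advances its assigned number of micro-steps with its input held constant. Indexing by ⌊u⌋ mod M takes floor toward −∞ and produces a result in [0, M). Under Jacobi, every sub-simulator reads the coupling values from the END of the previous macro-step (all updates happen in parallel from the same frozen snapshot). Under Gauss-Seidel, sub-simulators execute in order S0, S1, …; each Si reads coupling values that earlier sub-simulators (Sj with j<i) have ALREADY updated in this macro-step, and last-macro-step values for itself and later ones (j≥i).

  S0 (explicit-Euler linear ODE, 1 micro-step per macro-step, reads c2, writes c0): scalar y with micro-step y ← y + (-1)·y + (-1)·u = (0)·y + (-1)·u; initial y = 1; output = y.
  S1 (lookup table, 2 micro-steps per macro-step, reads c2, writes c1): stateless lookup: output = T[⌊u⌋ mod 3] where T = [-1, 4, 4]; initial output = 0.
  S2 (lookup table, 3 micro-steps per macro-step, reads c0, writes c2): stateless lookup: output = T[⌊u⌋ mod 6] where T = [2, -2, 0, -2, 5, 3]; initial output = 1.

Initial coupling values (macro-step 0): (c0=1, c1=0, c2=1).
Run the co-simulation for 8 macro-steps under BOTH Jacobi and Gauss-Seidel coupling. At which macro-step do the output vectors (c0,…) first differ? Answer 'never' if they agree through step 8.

first divergence at macro-step: 1

[Jacobi] macro 1: S0 reads c2=1 → after 1×micro: -1; S1 reads c2=1 → after 2×micro: 4; S2 reads c0=1 → after 3×micro: -2 ⇒ (c0=-1, c1=4, c2=-2)
[Jacobi] macro 2: S0 reads c2=-2 → after 1×micro: 2; S1 reads c2=-2 → after 2×micro: 4; S2 reads c0=-1 → after 3×micro: 3 ⇒ (c0=2, c1=4, c2=3)
[Jacobi] macro 3: S0 reads c2=3 → after 1×micro: -3; S1 reads c2=3 → after 2×micro: -1; S2 reads c0=2 → after 3×micro: 0 ⇒ (c0=-3, c1=-1, c2=0)
[Jacobi] macro 4: S0 reads c2=0 → after 1×micro: 0; S1 reads c2=0 → after 2×micro: -1; S2 reads c0=-3 → after 3×micro: -2 ⇒ (c0=0, c1=-1, c2=-2)
[Jacobi] macro 5: S0 reads c2=-2 → after 1×micro: 2; S1 reads c2=-2 → after 2×micro: 4; S2 reads c0=0 → after 3×micro: 2 ⇒ (c0=2, c1=4, c2=2)
[Jacobi] macro 6: S0 reads c2=2 → after 1×micro: -2; S1 reads c2=2 → after 2×micro: 4; S2 reads c0=2 → after 3×micro: 0 ⇒ (c0=-2, c1=4, c2=0)
[Jacobi] macro 7: S0 reads c2=0 → after 1×micro: 0; S1 reads c2=0 → after 2×micro: -1; S2 reads c0=-2 → after 3×micro: 5 ⇒ (c0=0, c1=-1, c2=5)
[Jacobi] macro 8: S0 reads c2=5 → after 1×micro: -5; S1 reads c2=5 → after 2×micro: 4; S2 reads c0=0 → after 3×micro: 2 ⇒ (c0=-5, c1=4, c2=2)
[Gauss-Seidel] macro 1: S0 reads c2=1 → after 1×micro: -1; S1 reads c2=1 → after 2×micro: 4; S2 reads c0=-1 → after 3×micro: 3 ⇒ (c0=-1, c1=4, c2=3)
[Gauss-Seidel] macro 2: S0 reads c2=3 → after 1×micro: -3; S1 reads c2=3 → after 2×micro: -1; S2 reads c0=-3 → after 3×micro: -2 ⇒ (c0=-3, c1=-1, c2=-2)
[Gauss-Seidel] macro 3: S0 reads c2=-2 → after 1×micro: 2; S1 reads c2=-2 → after 2×micro: 4; S2 reads c0=2 → after 3×micro: 0 ⇒ (c0=2, c1=4, c2=0)
[Gauss-Seidel] macro 4: S0 reads c2=0 → after 1×micro: 0; S1 reads c2=0 → after 2×micro: -1; S2 reads c0=0 → after 3×micro: 2 ⇒ (c0=0, c1=-1, c2=2)
[Gauss-Seidel] macro 5: S0 reads c2=2 → after 1×micro: -2; S1 reads c2=2 → after 2×micro: 4; S2 reads c0=-2 → after 3×micro: 5 ⇒ (c0=-2, c1=4, c2=5)
[Gauss-Seidel] macro 6: S0 reads c2=5 → after 1×micro: -5; S1 reads c2=5 → after 2×micro: 4; S2 reads c0=-5 → after 3×micro: -2 ⇒ (c0=-5, c1=4, c2=-2)
[Gauss-Seidel] macro 7: S0 reads c2=-2 → after 1×micro: 2; S1 reads c2=-2 → after 2×micro: 4; S2 reads c0=2 → after 3×micro: 0 ⇒ (c0=2, c1=4, c2=0)
[Gauss-Seidel] macro 8: S0 reads c2=0 → after 1×micro: 0; S1 reads c2=0 → after 2×micro: -1; S2 reads c0=0 → after 3×micro: 2 ⇒ (c0=0, c1=-1, c2=2)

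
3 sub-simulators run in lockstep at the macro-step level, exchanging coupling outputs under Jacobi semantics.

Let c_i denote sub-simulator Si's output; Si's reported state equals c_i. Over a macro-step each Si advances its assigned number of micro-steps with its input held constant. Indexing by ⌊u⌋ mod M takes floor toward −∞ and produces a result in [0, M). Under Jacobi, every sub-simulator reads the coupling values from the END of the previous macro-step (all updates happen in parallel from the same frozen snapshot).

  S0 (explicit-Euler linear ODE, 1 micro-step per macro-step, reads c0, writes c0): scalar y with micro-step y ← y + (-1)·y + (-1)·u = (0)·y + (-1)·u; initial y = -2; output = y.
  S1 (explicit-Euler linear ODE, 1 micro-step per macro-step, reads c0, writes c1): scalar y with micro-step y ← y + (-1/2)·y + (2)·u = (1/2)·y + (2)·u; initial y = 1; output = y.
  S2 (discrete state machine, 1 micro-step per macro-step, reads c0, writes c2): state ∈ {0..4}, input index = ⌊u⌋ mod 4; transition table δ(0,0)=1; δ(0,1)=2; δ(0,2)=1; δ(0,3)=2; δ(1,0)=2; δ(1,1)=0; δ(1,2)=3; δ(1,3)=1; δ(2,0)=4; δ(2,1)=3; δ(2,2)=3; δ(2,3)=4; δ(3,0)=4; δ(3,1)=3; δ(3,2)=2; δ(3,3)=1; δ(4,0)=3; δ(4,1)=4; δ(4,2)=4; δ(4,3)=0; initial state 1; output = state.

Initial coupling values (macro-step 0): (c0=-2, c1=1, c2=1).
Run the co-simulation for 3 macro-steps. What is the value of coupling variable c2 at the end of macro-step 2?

macro 1: S0 reads c0=-2 → after 1×micro: 2; S1 reads c0=-2 → after 1×micro: -7/2; S2 reads c0=-2 → after 1×micro: 3 ⇒ (c0=2, c1=-7/2, c2=3)
macro 2: S0 reads c0=2 → after 1×micro: -2; S1 reads c0=2 → after 1×micro: 9/4; S2 reads c0=2 → after 1×micro: 2 ⇒ (c0=-2, c1=9/4, c2=2)
macro 3: S0 reads c0=-2 → after 1×micro: 2; S1 reads c0=-2 → after 1×micro: -23/8; S2 reads c0=-2 → after 1×micro: 3 ⇒ (c0=2, c1=-23/8, c2=3)

c2 at macro-step 2 = 2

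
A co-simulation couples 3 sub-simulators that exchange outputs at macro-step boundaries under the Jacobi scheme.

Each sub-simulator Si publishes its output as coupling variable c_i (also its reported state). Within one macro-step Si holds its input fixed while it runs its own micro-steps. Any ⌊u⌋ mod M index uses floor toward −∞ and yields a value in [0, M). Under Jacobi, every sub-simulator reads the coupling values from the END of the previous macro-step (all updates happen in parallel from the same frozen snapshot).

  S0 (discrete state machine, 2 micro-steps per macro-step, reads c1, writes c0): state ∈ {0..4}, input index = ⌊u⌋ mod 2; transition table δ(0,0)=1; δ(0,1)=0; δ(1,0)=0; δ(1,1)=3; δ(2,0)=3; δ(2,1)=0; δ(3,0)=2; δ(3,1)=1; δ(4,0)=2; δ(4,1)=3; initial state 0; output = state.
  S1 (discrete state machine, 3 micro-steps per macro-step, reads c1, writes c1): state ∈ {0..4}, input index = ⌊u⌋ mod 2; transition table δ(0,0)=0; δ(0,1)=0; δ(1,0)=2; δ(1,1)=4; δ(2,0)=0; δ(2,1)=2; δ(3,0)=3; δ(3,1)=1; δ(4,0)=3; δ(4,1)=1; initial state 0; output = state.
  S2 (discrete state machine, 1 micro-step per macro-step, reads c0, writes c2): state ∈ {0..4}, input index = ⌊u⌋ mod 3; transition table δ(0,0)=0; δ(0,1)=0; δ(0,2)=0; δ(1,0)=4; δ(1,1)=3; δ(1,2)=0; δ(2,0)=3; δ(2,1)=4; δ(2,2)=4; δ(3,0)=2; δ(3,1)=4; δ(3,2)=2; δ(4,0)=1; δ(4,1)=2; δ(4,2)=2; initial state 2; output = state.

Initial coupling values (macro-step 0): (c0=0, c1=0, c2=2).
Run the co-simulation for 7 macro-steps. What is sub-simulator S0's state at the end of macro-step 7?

macro 1: S0 reads c1=0 → after 2×micro: 0; S1 reads c1=0 → after 3×micro: 0; S2 reads c0=0 → after 1×micro: 3 ⇒ (c0=0, c1=0, c2=3)
macro 2: S0 reads c1=0 → after 2×micro: 0; S1 reads c1=0 → after 3×micro: 0; S2 reads c0=0 → after 1×micro: 2 ⇒ (c0=0, c1=0, c2=2)
macro 3: S0 reads c1=0 → after 2×micro: 0; S1 reads c1=0 → after 3×micro: 0; S2 reads c0=0 → after 1×micro: 3 ⇒ (c0=0, c1=0, c2=3)
macro 4: S0 reads c1=0 → after 2×micro: 0; S1 reads c1=0 → after 3×micro: 0; S2 reads c0=0 → after 1×micro: 2 ⇒ (c0=0, c1=0, c2=2)
macro 5: S0 reads c1=0 → after 2×micro: 0; S1 reads c1=0 → after 3×micro: 0; S2 reads c0=0 → after 1×micro: 3 ⇒ (c0=0, c1=0, c2=3)
macro 6: S0 reads c1=0 → after 2×micro: 0; S1 reads c1=0 → after 3×micro: 0; S2 reads c0=0 → after 1×micro: 2 ⇒ (c0=0, c1=0, c2=2)
macro 7: S0 reads c1=0 → after 2×micro: 0; S1 reads c1=0 → after 3×micro: 0; S2 reads c0=0 → after 1×micro: 3 ⇒ (c0=0, c1=0, c2=3)

S0 state at macro-step 7 = 0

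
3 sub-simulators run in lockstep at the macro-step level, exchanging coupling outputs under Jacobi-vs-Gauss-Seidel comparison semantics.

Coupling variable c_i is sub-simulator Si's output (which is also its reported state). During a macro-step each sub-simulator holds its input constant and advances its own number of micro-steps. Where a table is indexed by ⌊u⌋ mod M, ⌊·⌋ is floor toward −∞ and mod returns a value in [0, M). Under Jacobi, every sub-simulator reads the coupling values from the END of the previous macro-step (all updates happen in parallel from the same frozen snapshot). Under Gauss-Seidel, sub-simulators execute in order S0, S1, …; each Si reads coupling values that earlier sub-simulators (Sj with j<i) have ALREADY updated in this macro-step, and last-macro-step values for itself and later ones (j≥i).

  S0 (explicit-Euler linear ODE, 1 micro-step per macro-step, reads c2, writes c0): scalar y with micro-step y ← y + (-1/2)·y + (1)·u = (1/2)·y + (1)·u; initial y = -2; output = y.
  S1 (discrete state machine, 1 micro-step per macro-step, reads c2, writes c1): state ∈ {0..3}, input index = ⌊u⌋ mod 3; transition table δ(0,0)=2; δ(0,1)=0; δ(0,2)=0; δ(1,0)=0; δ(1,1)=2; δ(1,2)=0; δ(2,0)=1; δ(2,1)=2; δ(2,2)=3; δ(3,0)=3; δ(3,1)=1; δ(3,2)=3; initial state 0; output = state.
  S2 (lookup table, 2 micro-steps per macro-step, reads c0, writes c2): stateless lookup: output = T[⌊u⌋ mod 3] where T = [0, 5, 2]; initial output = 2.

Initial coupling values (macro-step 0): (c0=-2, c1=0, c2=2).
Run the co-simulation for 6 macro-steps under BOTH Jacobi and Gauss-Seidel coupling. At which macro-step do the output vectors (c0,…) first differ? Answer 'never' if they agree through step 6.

first divergence at macro-step: 2

[Jacobi] macro 1: S0 reads c2=2 → after 1×micro: 1; S1 reads c2=2 → after 1×micro: 0; S2 reads c0=-2 → after 2×micro: 5 ⇒ (c0=1, c1=0, c2=5)
[Jacobi] macro 2: S0 reads c2=5 → after 1×micro: 11/2; S1 reads c2=5 → after 1×micro: 0; S2 reads c0=1 → after 2×micro: 5 ⇒ (c0=11/2, c1=0, c2=5)
[Jacobi] macro 3: S0 reads c2=5 → after 1×micro: 31/4; S1 reads c2=5 → after 1×micro: 0; S2 reads c0=11/2 → after 2×micro: 2 ⇒ (c0=31/4, c1=0, c2=2)
[Jacobi] macro 4: S0 reads c2=2 → after 1×micro: 47/8; S1 reads c2=2 → after 1×micro: 0; S2 reads c0=31/4 → after 2×micro: 5 ⇒ (c0=47/8, c1=0, c2=5)
[Jacobi] macro 5: S0 reads c2=5 → after 1×micro: 127/16; S1 reads c2=5 → after 1×micro: 0; S2 reads c0=47/8 → after 2×micro: 2 ⇒ (c0=127/16, c1=0, c2=2)
[Jacobi] macro 6: S0 reads c2=2 → after 1×micro: 191/32; S1 reads c2=2 → after 1×micro: 0; S2 reads c0=127/16 → after 2×micro: 5 ⇒ (c0=191/32, c1=0, c2=5)
[Gauss-Seidel] macro 1: S0 reads c2=2 → after 1×micro: 1; S1 reads c2=2 → after 1×micro: 0; S2 reads c0=1 → after 2×micro: 5 ⇒ (c0=1, c1=0, c2=5)
[Gauss-Seidel] macro 2: S0 reads c2=5 → after 1×micro: 11/2; S1 reads c2=5 → after 1×micro: 0; S2 reads c0=11/2 → after 2×micro: 2 ⇒ (c0=11/2, c1=0, c2=2)
[Gauss-Seidel] macro 3: S0 reads c2=2 → after 1×micro: 19/4; S1 reads c2=2 → after 1×micro: 0; S2 reads c0=19/4 → after 2×micro: 5 ⇒ (c0=19/4, c1=0, c2=5)
[Gauss-Seidel] macro 4: S0 reads c2=5 → after 1×micro: 59/8; S1 reads c2=5 → after 1×micro: 0; S2 reads c0=59/8 → after 2×micro: 5 ⇒ (c0=59/8, c1=0, c2=5)
[Gauss-Seidel] macro 5: S0 reads c2=5 → after 1×micro: 139/16; S1 reads c2=5 → after 1×micro: 0; S2 reads c0=139/16 → after 2×micro: 2 ⇒ (c0=139/16, c1=0, c2=2)
[Gauss-Seidel] macro 6: S0 reads c2=2 → after 1×micro: 203/32; S1 reads c2=2 → after 1×micro: 0; S2 reads c0=203/32 → after 2×micro: 0 ⇒ (c0=203/32, c1=0, c2=0)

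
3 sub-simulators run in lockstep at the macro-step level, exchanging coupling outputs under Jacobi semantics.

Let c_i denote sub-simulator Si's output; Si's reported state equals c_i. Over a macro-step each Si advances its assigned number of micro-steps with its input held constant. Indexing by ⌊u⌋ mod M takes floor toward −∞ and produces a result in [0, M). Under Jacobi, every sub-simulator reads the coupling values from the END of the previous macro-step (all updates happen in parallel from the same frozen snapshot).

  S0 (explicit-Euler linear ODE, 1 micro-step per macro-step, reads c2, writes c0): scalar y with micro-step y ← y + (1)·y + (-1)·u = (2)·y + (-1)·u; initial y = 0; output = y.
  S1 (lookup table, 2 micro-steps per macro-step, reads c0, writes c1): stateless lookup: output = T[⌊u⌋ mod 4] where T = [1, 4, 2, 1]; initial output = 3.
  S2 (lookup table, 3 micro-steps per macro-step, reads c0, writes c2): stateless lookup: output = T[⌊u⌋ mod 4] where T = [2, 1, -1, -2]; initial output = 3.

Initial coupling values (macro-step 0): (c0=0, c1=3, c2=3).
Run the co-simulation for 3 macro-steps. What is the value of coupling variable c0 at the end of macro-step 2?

c0 at macro-step 2 = -8

macro 1: S0 reads c2=3 → after 1×micro: -3; S1 reads c0=0 → after 2×micro: 1; S2 reads c0=0 → after 3×micro: 2 ⇒ (c0=-3, c1=1, c2=2)
macro 2: S0 reads c2=2 → after 1×micro: -8; S1 reads c0=-3 → after 2×micro: 4; S2 reads c0=-3 → after 3×micro: 1 ⇒ (c0=-8, c1=4, c2=1)
macro 3: S0 reads c2=1 → after 1×micro: -17; S1 reads c0=-8 → after 2×micro: 1; S2 reads c0=-8 → after 3×micro: 2 ⇒ (c0=-17, c1=1, c2=2)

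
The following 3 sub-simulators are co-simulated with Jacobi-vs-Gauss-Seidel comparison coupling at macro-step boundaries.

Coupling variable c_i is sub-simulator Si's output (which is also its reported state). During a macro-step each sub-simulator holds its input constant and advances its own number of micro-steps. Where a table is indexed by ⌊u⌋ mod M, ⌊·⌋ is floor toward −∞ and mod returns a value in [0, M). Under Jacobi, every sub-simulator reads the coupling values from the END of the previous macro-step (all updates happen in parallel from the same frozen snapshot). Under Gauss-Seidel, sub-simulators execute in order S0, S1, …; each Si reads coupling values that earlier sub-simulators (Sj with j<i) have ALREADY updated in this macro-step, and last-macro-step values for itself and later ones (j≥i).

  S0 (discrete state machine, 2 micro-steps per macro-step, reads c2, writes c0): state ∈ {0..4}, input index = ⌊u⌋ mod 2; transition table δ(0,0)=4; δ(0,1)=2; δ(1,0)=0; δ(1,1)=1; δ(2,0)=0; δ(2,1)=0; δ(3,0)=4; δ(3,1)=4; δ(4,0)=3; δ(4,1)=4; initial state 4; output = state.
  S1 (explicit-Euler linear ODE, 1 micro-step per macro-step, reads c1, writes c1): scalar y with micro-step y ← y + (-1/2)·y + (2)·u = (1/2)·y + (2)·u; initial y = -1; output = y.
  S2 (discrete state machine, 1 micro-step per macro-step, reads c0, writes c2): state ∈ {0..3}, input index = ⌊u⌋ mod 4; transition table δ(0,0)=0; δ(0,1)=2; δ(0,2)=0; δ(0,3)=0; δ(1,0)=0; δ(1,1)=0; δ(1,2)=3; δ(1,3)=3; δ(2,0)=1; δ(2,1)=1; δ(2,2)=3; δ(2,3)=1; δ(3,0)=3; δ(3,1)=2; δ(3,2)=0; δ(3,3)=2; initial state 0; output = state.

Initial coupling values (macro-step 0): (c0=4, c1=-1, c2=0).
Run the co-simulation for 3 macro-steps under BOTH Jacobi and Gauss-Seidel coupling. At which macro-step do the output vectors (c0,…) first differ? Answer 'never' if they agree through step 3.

first divergence at macro-step: never

[Jacobi] macro 1: S0 reads c2=0 → after 2×micro: 4; S1 reads c1=-1 → after 1×micro: -5/2; S2 reads c0=4 → after 1×micro: 0 ⇒ (c0=4, c1=-5/2, c2=0)
[Jacobi] macro 2: S0 reads c2=0 → after 2×micro: 4; S1 reads c1=-5/2 → after 1×micro: -25/4; S2 reads c0=4 → after 1×micro: 0 ⇒ (c0=4, c1=-25/4, c2=0)
[Jacobi] macro 3: S0 reads c2=0 → after 2×micro: 4; S1 reads c1=-25/4 → after 1×micro: -125/8; S2 reads c0=4 → after 1×micro: 0 ⇒ (c0=4, c1=-125/8, c2=0)
[Gauss-Seidel] macro 1: S0 reads c2=0 → after 2×micro: 4; S1 reads c1=-1 → after 1×micro: -5/2; S2 reads c0=4 → after 1×micro: 0 ⇒ (c0=4, c1=-5/2, c2=0)
[Gauss-Seidel] macro 2: S0 reads c2=0 → after 2×micro: 4; S1 reads c1=-5/2 → after 1×micro: -25/4; S2 reads c0=4 → after 1×micro: 0 ⇒ (c0=4, c1=-25/4, c2=0)
[Gauss-Seidel] macro 3: S0 reads c2=0 → after 2×micro: 4; S1 reads c1=-25/4 → after 1×micro: -125/8; S2 reads c0=4 → after 1×micro: 0 ⇒ (c0=4, c1=-125/8, c2=0)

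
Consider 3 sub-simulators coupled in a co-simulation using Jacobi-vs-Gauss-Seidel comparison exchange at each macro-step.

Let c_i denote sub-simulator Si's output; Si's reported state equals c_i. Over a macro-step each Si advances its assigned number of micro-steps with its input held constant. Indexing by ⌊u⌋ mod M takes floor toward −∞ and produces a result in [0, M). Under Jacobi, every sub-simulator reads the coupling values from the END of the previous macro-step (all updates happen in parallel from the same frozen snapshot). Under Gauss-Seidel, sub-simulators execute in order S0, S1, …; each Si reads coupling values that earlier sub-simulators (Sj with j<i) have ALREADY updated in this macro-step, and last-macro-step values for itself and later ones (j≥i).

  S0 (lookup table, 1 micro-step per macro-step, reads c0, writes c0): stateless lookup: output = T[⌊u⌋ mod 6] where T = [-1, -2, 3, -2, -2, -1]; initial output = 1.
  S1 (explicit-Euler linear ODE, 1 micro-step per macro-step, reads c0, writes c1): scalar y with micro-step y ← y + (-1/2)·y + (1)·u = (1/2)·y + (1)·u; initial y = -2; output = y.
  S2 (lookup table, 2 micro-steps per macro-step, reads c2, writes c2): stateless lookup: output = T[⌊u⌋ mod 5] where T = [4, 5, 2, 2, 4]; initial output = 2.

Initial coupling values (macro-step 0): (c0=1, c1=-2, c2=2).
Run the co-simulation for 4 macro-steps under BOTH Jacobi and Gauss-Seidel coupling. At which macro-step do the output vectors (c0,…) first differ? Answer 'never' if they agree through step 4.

first divergence at macro-step: 1

[Jacobi] macro 1: S0 reads c0=1 → after 1×micro: -2; S1 reads c0=1 → after 1×micro: 0; S2 reads c2=2 → after 2×micro: 2 ⇒ (c0=-2, c1=0, c2=2)
[Jacobi] macro 2: S0 reads c0=-2 → after 1×micro: -2; S1 reads c0=-2 → after 1×micro: -2; S2 reads c2=2 → after 2×micro: 2 ⇒ (c0=-2, c1=-2, c2=2)
[Jacobi] macro 3: S0 reads c0=-2 → after 1×micro: -2; S1 reads c0=-2 → after 1×micro: -3; S2 reads c2=2 → after 2×micro: 2 ⇒ (c0=-2, c1=-3, c2=2)
[Jacobi] macro 4: S0 reads c0=-2 → after 1×micro: -2; S1 reads c0=-2 → after 1×micro: -7/2; S2 reads c2=2 → after 2×micro: 2 ⇒ (c0=-2, c1=-7/2, c2=2)
[Gauss-Seidel] macro 1: S0 reads c0=1 → after 1×micro: -2; S1 reads c0=-2 → after 1×micro: -3; S2 reads c2=2 → after 2×micro: 2 ⇒ (c0=-2, c1=-3, c2=2)
[Gauss-Seidel] macro 2: S0 reads c0=-2 → after 1×micro: -2; S1 reads c0=-2 → after 1×micro: -7/2; S2 reads c2=2 → after 2×micro: 2 ⇒ (c0=-2, c1=-7/2, c2=2)
[Gauss-Seidel] macro 3: S0 reads c0=-2 → after 1×micro: -2; S1 reads c0=-2 → after 1×micro: -15/4; S2 reads c2=2 → after 2×micro: 2 ⇒ (c0=-2, c1=-15/4, c2=2)
[Gauss-Seidel] macro 4: S0 reads c0=-2 → after 1×micro: -2; S1 reads c0=-2 → after 1×micro: -31/8; S2 reads c2=2 → after 2×micro: 2 ⇒ (c0=-2, c1=-31/8, c2=2)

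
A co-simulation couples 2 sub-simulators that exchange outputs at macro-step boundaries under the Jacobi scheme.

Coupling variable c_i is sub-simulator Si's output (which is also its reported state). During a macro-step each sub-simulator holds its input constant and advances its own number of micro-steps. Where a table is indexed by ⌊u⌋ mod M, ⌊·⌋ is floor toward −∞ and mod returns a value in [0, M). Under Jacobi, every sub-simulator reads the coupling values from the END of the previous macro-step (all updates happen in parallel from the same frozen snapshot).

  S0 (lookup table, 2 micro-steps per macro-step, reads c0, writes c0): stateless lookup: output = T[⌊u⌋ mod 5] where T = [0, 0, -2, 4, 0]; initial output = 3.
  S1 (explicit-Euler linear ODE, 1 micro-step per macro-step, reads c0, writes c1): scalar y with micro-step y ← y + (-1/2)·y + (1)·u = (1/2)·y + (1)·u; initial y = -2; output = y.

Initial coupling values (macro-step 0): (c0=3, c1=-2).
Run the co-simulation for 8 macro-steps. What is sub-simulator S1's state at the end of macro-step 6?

macro 1: S0 reads c0=3 → after 2×micro: 4; S1 reads c0=3 → after 1×micro: 2 ⇒ (c0=4, c1=2)
macro 2: S0 reads c0=4 → after 2×micro: 0; S1 reads c0=4 → after 1×micro: 5 ⇒ (c0=0, c1=5)
macro 3: S0 reads c0=0 → after 2×micro: 0; S1 reads c0=0 → after 1×micro: 5/2 ⇒ (c0=0, c1=5/2)
macro 4: S0 reads c0=0 → after 2×micro: 0; S1 reads c0=0 → after 1×micro: 5/4 ⇒ (c0=0, c1=5/4)
macro 5: S0 reads c0=0 → after 2×micro: 0; S1 reads c0=0 → after 1×micro: 5/8 ⇒ (c0=0, c1=5/8)
macro 6: S0 reads c0=0 → after 2×micro: 0; S1 reads c0=0 → after 1×micro: 5/16 ⇒ (c0=0, c1=5/16)
macro 7: S0 reads c0=0 → after 2×micro: 0; S1 reads c0=0 → after 1×micro: 5/32 ⇒ (c0=0, c1=5/32)
macro 8: S0 reads c0=0 → after 2×micro: 0; S1 reads c0=0 → after 1×micro: 5/64 ⇒ (c0=0, c1=5/64)

S1 state at macro-step 6 = 5/16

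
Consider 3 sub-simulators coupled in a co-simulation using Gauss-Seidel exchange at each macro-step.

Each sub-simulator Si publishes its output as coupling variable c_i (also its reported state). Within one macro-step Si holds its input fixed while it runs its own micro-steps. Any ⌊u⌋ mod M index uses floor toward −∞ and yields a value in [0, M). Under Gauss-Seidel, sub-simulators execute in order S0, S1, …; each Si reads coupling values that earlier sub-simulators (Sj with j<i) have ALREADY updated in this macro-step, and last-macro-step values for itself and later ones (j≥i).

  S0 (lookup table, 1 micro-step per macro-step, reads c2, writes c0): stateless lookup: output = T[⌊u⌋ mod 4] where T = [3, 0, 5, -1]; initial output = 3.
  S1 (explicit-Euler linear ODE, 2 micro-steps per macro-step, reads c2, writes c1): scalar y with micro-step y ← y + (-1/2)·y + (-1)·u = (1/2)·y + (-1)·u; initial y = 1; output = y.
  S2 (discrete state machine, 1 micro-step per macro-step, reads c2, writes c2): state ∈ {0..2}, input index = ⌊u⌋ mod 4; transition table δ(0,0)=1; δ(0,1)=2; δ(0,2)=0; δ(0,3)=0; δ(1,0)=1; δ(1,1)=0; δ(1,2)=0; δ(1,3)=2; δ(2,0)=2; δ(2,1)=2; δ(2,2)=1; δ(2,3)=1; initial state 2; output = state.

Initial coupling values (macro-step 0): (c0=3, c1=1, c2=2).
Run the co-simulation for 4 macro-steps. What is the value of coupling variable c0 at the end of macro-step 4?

macro 1: S0 reads c2=2 → after 1×micro: 5; S1 reads c2=2 → after 2×micro: -11/4; S2 reads c2=2 → after 1×micro: 1 ⇒ (c0=5, c1=-11/4, c2=1)
macro 2: S0 reads c2=1 → after 1×micro: 0; S1 reads c2=1 → after 2×micro: -35/16; S2 reads c2=1 → after 1×micro: 0 ⇒ (c0=0, c1=-35/16, c2=0)
macro 3: S0 reads c2=0 → after 1×micro: 3; S1 reads c2=0 → after 2×micro: -35/64; S2 reads c2=0 → after 1×micro: 1 ⇒ (c0=3, c1=-35/64, c2=1)
macro 4: S0 reads c2=1 → after 1×micro: 0; S1 reads c2=1 → after 2×micro: -419/256; S2 reads c2=1 → after 1×micro: 0 ⇒ (c0=0, c1=-419/256, c2=0)

c0 at macro-step 4 = 0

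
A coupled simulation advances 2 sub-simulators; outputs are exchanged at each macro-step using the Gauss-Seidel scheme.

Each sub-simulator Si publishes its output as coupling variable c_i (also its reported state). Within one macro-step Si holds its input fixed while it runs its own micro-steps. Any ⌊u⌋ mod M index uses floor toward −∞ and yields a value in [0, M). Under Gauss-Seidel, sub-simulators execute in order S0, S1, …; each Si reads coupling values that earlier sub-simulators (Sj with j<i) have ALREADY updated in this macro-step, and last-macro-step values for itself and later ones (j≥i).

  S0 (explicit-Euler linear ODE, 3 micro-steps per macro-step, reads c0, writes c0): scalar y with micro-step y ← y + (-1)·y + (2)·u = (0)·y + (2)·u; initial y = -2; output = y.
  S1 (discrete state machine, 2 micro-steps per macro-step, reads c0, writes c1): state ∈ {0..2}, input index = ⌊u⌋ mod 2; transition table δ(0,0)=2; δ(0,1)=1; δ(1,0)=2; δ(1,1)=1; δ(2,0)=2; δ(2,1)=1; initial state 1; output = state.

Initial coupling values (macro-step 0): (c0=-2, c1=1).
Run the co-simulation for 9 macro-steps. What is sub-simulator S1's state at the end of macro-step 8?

S1 state at macro-step 8 = 2

macro 1: S0 reads c0=-2 → after 3×micro: -4; S1 reads c0=-4 → after 2×micro: 2 ⇒ (c0=-4, c1=2)
macro 2: S0 reads c0=-4 → after 3×micro: -8; S1 reads c0=-8 → after 2×micro: 2 ⇒ (c0=-8, c1=2)
macro 3: S0 reads c0=-8 → after 3×micro: -16; S1 reads c0=-16 → after 2×micro: 2 ⇒ (c0=-16, c1=2)
macro 4: S0 reads c0=-16 → after 3×micro: -32; S1 reads c0=-32 → after 2×micro: 2 ⇒ (c0=-32, c1=2)
macro 5: S0 reads c0=-32 → after 3×micro: -64; S1 reads c0=-64 → after 2×micro: 2 ⇒ (c0=-64, c1=2)
macro 6: S0 reads c0=-64 → after 3×micro: -128; S1 reads c0=-128 → after 2×micro: 2 ⇒ (c0=-128, c1=2)
macro 7: S0 reads c0=-128 → after 3×micro: -256; S1 reads c0=-256 → after 2×micro: 2 ⇒ (c0=-256, c1=2)
macro 8: S0 reads c0=-256 → after 3×micro: -512; S1 reads c0=-512 → after 2×micro: 2 ⇒ (c0=-512, c1=2)
macro 9: S0 reads c0=-512 → after 3×micro: -1024; S1 reads c0=-1024 → after 2×micro: 2 ⇒ (c0=-1024, c1=2)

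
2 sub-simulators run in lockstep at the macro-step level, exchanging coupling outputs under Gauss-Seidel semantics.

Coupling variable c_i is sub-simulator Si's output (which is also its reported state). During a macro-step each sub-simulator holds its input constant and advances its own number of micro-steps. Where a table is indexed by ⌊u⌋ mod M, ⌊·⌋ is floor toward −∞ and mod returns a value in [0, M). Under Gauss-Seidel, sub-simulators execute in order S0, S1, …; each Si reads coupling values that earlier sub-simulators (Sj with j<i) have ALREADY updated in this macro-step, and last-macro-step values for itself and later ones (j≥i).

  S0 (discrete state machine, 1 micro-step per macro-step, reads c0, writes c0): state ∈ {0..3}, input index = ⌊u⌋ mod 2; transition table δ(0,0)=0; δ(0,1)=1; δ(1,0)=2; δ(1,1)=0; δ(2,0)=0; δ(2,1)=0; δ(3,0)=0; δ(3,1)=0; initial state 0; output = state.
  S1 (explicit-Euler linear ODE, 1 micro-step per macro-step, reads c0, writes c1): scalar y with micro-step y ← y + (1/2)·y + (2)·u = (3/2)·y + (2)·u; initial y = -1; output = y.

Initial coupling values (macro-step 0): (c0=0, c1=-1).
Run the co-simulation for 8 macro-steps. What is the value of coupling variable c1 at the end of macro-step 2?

c1 at macro-step 2 = -9/4

macro 1: S0 reads c0=0 → after 1×micro: 0; S1 reads c0=0 → after 1×micro: -3/2 ⇒ (c0=0, c1=-3/2)
macro 2: S0 reads c0=0 → after 1×micro: 0; S1 reads c0=0 → after 1×micro: -9/4 ⇒ (c0=0, c1=-9/4)
macro 3: S0 reads c0=0 → after 1×micro: 0; S1 reads c0=0 → after 1×micro: -27/8 ⇒ (c0=0, c1=-27/8)
macro 4: S0 reads c0=0 → after 1×micro: 0; S1 reads c0=0 → after 1×micro: -81/16 ⇒ (c0=0, c1=-81/16)
macro 5: S0 reads c0=0 → after 1×micro: 0; S1 reads c0=0 → after 1×micro: -243/32 ⇒ (c0=0, c1=-243/32)
macro 6: S0 reads c0=0 → after 1×micro: 0; S1 reads c0=0 → after 1×micro: -729/64 ⇒ (c0=0, c1=-729/64)
macro 7: S0 reads c0=0 → after 1×micro: 0; S1 reads c0=0 → after 1×micro: -2187/128 ⇒ (c0=0, c1=-2187/128)
macro 8: S0 reads c0=0 → after 1×micro: 0; S1 reads c0=0 → after 1×micro: -6561/256 ⇒ (c0=0, c1=-6561/256)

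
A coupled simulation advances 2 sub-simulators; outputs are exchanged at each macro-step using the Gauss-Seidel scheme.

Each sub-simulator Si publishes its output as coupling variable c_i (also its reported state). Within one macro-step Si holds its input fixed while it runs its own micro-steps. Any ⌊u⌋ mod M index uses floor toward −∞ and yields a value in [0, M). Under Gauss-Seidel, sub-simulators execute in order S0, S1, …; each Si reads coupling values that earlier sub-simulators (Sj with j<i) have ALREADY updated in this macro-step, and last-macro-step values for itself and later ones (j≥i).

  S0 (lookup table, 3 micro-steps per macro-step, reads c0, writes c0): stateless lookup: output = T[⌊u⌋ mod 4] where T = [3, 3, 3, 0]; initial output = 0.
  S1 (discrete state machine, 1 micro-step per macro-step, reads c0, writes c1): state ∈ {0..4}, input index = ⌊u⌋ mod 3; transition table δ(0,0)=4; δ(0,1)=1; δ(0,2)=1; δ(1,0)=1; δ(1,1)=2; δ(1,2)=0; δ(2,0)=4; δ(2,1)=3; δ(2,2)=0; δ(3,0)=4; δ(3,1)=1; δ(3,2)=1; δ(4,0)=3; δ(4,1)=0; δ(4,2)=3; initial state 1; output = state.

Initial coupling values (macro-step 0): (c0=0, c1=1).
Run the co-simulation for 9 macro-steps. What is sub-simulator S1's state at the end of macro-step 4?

S1 state at macro-step 4 = 1

macro 1: S0 reads c0=0 → after 3×micro: 3; S1 reads c0=3 → after 1×micro: 1 ⇒ (c0=3, c1=1)
macro 2: S0 reads c0=3 → after 3×micro: 0; S1 reads c0=0 → after 1×micro: 1 ⇒ (c0=0, c1=1)
macro 3: S0 reads c0=0 → after 3×micro: 3; S1 reads c0=3 → after 1×micro: 1 ⇒ (c0=3, c1=1)
macro 4: S0 reads c0=3 → after 3×micro: 0; S1 reads c0=0 → after 1×micro: 1 ⇒ (c0=0, c1=1)
macro 5: S0 reads c0=0 → after 3×micro: 3; S1 reads c0=3 → after 1×micro: 1 ⇒ (c0=3, c1=1)
macro 6: S0 reads c0=3 → after 3×micro: 0; S1 reads c0=0 → after 1×micro: 1 ⇒ (c0=0, c1=1)
macro 7: S0 reads c0=0 → after 3×micro: 3; S1 reads c0=3 → after 1×micro: 1 ⇒ (c0=3, c1=1)
macro 8: S0 reads c0=3 → after 3×micro: 0; S1 reads c0=0 → after 1×micro: 1 ⇒ (c0=0, c1=1)
macro 9: S0 reads c0=0 → after 3×micro: 3; S1 reads c0=3 → after 1×micro: 1 ⇒ (c0=3, c1=1)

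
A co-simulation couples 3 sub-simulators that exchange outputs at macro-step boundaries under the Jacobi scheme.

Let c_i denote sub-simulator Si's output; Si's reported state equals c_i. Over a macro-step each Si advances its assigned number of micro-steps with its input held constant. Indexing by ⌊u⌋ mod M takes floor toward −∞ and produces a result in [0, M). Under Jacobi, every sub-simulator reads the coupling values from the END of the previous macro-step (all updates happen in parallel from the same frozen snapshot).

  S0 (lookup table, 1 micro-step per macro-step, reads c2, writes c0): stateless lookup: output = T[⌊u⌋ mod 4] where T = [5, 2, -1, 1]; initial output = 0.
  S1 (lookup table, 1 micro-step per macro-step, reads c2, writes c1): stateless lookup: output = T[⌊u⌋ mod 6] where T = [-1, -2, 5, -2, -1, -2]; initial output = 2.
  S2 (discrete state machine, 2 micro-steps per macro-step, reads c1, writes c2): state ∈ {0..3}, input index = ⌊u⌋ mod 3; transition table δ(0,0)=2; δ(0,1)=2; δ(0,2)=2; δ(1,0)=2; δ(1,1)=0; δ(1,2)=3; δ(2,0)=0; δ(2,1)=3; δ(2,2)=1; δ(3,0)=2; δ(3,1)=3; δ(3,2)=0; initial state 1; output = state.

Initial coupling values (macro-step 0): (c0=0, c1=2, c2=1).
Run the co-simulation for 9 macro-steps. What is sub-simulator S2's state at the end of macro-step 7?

S2 state at macro-step 7 = 2

macro 1: S0 reads c2=1 → after 1×micro: 2; S1 reads c2=1 → after 1×micro: -2; S2 reads c1=2 → after 2×micro: 0 ⇒ (c0=2, c1=-2, c2=0)
macro 2: S0 reads c2=0 → after 1×micro: 5; S1 reads c2=0 → after 1×micro: -1; S2 reads c1=-2 → after 2×micro: 3 ⇒ (c0=5, c1=-1, c2=3)
macro 3: S0 reads c2=3 → after 1×micro: 1; S1 reads c2=3 → after 1×micro: -2; S2 reads c1=-1 → after 2×micro: 2 ⇒ (c0=1, c1=-2, c2=2)
macro 4: S0 reads c2=2 → after 1×micro: -1; S1 reads c2=2 → after 1×micro: 5; S2 reads c1=-2 → after 2×micro: 3 ⇒ (c0=-1, c1=5, c2=3)
macro 5: S0 reads c2=3 → after 1×micro: 1; S1 reads c2=3 → after 1×micro: -2; S2 reads c1=5 → after 2×micro: 2 ⇒ (c0=1, c1=-2, c2=2)
macro 6: S0 reads c2=2 → after 1×micro: -1; S1 reads c2=2 → after 1×micro: 5; S2 reads c1=-2 → after 2×micro: 3 ⇒ (c0=-1, c1=5, c2=3)
macro 7: S0 reads c2=3 → after 1×micro: 1; S1 reads c2=3 → after 1×micro: -2; S2 reads c1=5 → after 2×micro: 2 ⇒ (c0=1, c1=-2, c2=2)
macro 8: S0 reads c2=2 → after 1×micro: -1; S1 reads c2=2 → after 1×micro: 5; S2 reads c1=-2 → after 2×micro: 3 ⇒ (c0=-1, c1=5, c2=3)
macro 9: S0 reads c2=3 → after 1×micro: 1; S1 reads c2=3 → after 1×micro: -2; S2 reads c1=5 → after 2×micro: 2 ⇒ (c0=1, c1=-2, c2=2)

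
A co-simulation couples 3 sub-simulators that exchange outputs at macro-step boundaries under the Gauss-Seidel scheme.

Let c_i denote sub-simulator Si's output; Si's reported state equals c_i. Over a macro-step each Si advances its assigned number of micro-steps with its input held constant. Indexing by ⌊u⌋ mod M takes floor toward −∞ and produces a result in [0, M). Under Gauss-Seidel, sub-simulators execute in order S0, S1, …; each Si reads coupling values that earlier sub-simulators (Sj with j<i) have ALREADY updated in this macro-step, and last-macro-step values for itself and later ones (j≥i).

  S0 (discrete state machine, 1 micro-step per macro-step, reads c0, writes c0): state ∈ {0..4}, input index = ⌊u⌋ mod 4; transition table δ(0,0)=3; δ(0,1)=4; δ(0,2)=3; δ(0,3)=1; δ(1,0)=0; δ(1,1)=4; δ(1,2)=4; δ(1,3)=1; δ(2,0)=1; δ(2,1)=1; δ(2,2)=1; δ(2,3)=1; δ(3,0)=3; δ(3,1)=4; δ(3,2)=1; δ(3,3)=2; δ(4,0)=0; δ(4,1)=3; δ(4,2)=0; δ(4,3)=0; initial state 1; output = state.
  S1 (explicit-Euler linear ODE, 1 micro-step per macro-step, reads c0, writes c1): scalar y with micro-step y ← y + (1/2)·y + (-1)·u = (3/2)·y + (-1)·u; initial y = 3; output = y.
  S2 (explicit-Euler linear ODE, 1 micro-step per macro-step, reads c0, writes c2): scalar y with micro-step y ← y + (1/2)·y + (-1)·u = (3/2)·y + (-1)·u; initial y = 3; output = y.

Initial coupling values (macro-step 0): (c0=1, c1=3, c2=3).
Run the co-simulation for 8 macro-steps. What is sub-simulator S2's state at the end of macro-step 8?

macro 1: S0 reads c0=1 → after 1×micro: 4; S1 reads c0=4 → after 1×micro: 1/2; S2 reads c0=4 → after 1×micro: 1/2 ⇒ (c0=4, c1=1/2, c2=1/2)
macro 2: S0 reads c0=4 → after 1×micro: 0; S1 reads c0=0 → after 1×micro: 3/4; S2 reads c0=0 → after 1×micro: 3/4 ⇒ (c0=0, c1=3/4, c2=3/4)
macro 3: S0 reads c0=0 → after 1×micro: 3; S1 reads c0=3 → after 1×micro: -15/8; S2 reads c0=3 → after 1×micro: -15/8 ⇒ (c0=3, c1=-15/8, c2=-15/8)
macro 4: S0 reads c0=3 → after 1×micro: 2; S1 reads c0=2 → after 1×micro: -77/16; S2 reads c0=2 → after 1×micro: -77/16 ⇒ (c0=2, c1=-77/16, c2=-77/16)
macro 5: S0 reads c0=2 → after 1×micro: 1; S1 reads c0=1 → after 1×micro: -263/32; S2 reads c0=1 → after 1×micro: -263/32 ⇒ (c0=1, c1=-263/32, c2=-263/32)
macro 6: S0 reads c0=1 → after 1×micro: 4; S1 reads c0=4 → after 1×micro: -1045/64; S2 reads c0=4 → after 1×micro: -1045/64 ⇒ (c0=4, c1=-1045/64, c2=-1045/64)
macro 7: S0 reads c0=4 → after 1×micro: 0; S1 reads c0=0 → after 1×micro: -3135/128; S2 reads c0=0 → after 1×micro: -3135/128 ⇒ (c0=0, c1=-3135/128, c2=-3135/128)
macro 8: S0 reads c0=0 → after 1×micro: 3; S1 reads c0=3 → after 1×micro: -10173/256; S2 reads c0=3 → after 1×micro: -10173/256 ⇒ (c0=3, c1=-10173/256, c2=-10173/256)

S2 state at macro-step 8 = -10173/256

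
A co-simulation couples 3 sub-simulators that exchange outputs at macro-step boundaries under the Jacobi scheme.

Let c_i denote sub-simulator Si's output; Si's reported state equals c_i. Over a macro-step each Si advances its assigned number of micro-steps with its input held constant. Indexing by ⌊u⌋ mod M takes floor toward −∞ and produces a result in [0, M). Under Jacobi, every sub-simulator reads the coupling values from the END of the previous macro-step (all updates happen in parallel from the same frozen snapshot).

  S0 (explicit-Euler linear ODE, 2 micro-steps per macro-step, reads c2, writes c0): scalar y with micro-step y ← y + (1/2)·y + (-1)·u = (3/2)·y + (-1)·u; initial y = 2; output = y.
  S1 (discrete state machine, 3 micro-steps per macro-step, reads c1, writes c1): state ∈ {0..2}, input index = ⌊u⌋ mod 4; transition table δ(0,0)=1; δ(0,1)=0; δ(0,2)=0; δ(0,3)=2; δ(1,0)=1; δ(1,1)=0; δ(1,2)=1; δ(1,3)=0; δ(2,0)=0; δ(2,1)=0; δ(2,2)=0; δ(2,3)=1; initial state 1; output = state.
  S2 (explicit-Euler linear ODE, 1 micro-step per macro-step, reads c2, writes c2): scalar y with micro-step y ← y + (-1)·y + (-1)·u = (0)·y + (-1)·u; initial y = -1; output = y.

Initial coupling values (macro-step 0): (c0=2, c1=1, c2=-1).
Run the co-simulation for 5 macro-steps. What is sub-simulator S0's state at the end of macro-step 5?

macro 1: S0 reads c2=-1 → after 2×micro: 7; S1 reads c1=1 → after 3×micro: 0; S2 reads c2=-1 → after 1×micro: 1 ⇒ (c0=7, c1=0, c2=1)
macro 2: S0 reads c2=1 → after 2×micro: 53/4; S1 reads c1=0 → after 3×micro: 1; S2 reads c2=1 → after 1×micro: -1 ⇒ (c0=53/4, c1=1, c2=-1)
macro 3: S0 reads c2=-1 → after 2×micro: 517/16; S1 reads c1=1 → after 3×micro: 0; S2 reads c2=-1 → after 1×micro: 1 ⇒ (c0=517/16, c1=0, c2=1)
macro 4: S0 reads c2=1 → after 2×micro: 4493/64; S1 reads c1=0 → after 3×micro: 1; S2 reads c2=1 → after 1×micro: -1 ⇒ (c0=4493/64, c1=1, c2=-1)
macro 5: S0 reads c2=-1 → after 2×micro: 41077/256; S1 reads c1=1 → after 3×micro: 0; S2 reads c2=-1 → after 1×micro: 1 ⇒ (c0=41077/256, c1=0, c2=1)

S0 state at macro-step 5 = 41077/256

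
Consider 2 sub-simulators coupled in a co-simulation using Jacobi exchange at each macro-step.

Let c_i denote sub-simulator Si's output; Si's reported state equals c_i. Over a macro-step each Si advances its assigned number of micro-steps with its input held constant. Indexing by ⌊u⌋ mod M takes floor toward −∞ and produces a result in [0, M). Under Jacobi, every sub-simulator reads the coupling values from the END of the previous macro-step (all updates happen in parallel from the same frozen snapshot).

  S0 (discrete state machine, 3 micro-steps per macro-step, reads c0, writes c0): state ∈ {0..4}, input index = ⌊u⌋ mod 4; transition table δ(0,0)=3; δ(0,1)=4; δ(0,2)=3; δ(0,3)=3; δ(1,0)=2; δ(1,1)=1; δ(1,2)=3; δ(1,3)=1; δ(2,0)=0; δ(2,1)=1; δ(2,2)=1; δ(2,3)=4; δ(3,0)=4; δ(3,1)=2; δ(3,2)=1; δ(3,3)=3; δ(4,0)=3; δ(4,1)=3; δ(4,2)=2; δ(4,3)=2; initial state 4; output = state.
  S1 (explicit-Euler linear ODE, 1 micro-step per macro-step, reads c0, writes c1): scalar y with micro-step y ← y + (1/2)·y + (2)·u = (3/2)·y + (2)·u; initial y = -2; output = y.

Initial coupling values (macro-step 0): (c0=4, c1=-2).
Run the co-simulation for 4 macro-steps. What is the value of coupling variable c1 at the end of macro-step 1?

macro 1: S0 reads c0=4 → after 3×micro: 3; S1 reads c0=4 → after 1×micro: 5 ⇒ (c0=3, c1=5)
macro 2: S0 reads c0=3 → after 3×micro: 3; S1 reads c0=3 → after 1×micro: 27/2 ⇒ (c0=3, c1=27/2)
macro 3: S0 reads c0=3 → after 3×micro: 3; S1 reads c0=3 → after 1×micro: 105/4 ⇒ (c0=3, c1=105/4)
macro 4: S0 reads c0=3 → after 3×micro: 3; S1 reads c0=3 → after 1×micro: 363/8 ⇒ (c0=3, c1=363/8)

c1 at macro-step 1 = 5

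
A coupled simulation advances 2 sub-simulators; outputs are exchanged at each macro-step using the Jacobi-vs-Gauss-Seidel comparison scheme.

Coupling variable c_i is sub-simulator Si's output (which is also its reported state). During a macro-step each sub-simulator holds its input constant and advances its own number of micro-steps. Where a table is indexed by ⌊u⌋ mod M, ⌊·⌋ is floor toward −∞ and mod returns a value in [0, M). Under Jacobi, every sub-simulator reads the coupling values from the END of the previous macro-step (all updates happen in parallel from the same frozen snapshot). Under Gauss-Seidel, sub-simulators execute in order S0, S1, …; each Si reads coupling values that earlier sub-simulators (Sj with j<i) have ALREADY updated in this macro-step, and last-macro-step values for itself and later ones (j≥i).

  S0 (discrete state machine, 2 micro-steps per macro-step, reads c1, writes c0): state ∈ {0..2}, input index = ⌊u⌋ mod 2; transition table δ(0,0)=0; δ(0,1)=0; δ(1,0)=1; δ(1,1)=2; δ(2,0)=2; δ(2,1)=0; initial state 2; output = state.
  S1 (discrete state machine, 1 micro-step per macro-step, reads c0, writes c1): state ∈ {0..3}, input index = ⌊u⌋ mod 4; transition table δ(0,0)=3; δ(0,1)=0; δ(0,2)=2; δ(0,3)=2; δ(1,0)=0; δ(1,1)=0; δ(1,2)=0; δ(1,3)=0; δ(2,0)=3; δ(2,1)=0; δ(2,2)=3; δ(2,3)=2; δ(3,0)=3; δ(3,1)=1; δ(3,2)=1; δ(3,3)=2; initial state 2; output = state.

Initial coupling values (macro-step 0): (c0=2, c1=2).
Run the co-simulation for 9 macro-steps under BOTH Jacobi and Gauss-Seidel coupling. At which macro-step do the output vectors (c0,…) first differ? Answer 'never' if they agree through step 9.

first divergence at macro-step: 2

[Jacobi] macro 1: S0 reads c1=2 → after 2×micro: 2; S1 reads c0=2 → after 1×micro: 3 ⇒ (c0=2, c1=3)
[Jacobi] macro 2: S0 reads c1=3 → after 2×micro: 0; S1 reads c0=2 → after 1×micro: 1 ⇒ (c0=0, c1=1)
[Jacobi] macro 3: S0 reads c1=1 → after 2×micro: 0; S1 reads c0=0 → after 1×micro: 0 ⇒ (c0=0, c1=0)
[Jacobi] macro 4: S0 reads c1=0 → after 2×micro: 0; S1 reads c0=0 → after 1×micro: 3 ⇒ (c0=0, c1=3)
[Jacobi] macro 5: S0 reads c1=3 → after 2×micro: 0; S1 reads c0=0 → after 1×micro: 3 ⇒ (c0=0, c1=3)
[Jacobi] macro 6: S0 reads c1=3 → after 2×micro: 0; S1 reads c0=0 → after 1×micro: 3 ⇒ (c0=0, c1=3)
[Jacobi] macro 7: S0 reads c1=3 → after 2×micro: 0; S1 reads c0=0 → after 1×micro: 3 ⇒ (c0=0, c1=3)
[Jacobi] macro 8: S0 reads c1=3 → after 2×micro: 0; S1 reads c0=0 → after 1×micro: 3 ⇒ (c0=0, c1=3)
[Jacobi] macro 9: S0 reads c1=3 → after 2×micro: 0; S1 reads c0=0 → after 1×micro: 3 ⇒ (c0=0, c1=3)
[Gauss-Seidel] macro 1: S0 reads c1=2 → after 2×micro: 2; S1 reads c0=2 → after 1×micro: 3 ⇒ (c0=2, c1=3)
[Gauss-Seidel] macro 2: S0 reads c1=3 → after 2×micro: 0; S1 reads c0=0 → after 1×micro: 3 ⇒ (c0=0, c1=3)
[Gauss-Seidel] macro 3: S0 reads c1=3 → after 2×micro: 0; S1 reads c0=0 → after 1×micro: 3 ⇒ (c0=0, c1=3)
[Gauss-Seidel] macro 4: S0 reads c1=3 → after 2×micro: 0; S1 reads c0=0 → after 1×micro: 3 ⇒ (c0=0, c1=3)
[Gauss-Seidel] macro 5: S0 reads c1=3 → after 2×micro: 0; S1 reads c0=0 → after 1×micro: 3 ⇒ (c0=0, c1=3)
[Gauss-Seidel] macro 6: S0 reads c1=3 → after 2×micro: 0; S1 reads c0=0 → after 1×micro: 3 ⇒ (c0=0, c1=3)
[Gauss-Seidel] macro 7: S0 reads c1=3 → after 2×micro: 0; S1 reads c0=0 → after 1×micro: 3 ⇒ (c0=0, c1=3)
[Gauss-Seidel] macro 8: S0 reads c1=3 → after 2×micro: 0; S1 reads c0=0 → after 1×micro: 3 ⇒ (c0=0, c1=3)
[Gauss-Seidel] macro 9: S0 reads c1=3 → after 2×micro: 0; S1 reads c0=0 → after 1×micro: 3 ⇒ (c0=0, c1=3)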